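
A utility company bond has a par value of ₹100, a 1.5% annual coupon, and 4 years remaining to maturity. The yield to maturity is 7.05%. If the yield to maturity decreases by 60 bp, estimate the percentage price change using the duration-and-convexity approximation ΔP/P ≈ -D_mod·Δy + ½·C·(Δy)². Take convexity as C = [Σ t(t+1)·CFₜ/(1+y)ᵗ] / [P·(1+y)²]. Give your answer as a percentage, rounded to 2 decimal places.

+2.22%

With y = 0.0705:
  t   CF        PV=CF/(1+0.0705)^t    t·PV        t(t+1)·PV
  1         1.50         1.4012         1.4012           2.8024
  2         1.50         1.3089         2.6179           7.8536
  3         1.50         1.2227         3.6682          14.6728
  4       101.50        77.2893       309.1572       1,545.7859
  Σ                     81.2222       316.8445       1,571.1148
P = 81.2222; D_Mac = 3.90096 yrs; D_mod = 3.64405 yrs; C = 16.87951.
Duration effect: -3.64405 × (-0.006) = +0.021864
Convexity effect: 0.5 × 16.87951 × (-0.006)² = +0.0003038
ΔP/P ≈ +0.021864 + 0.0003038 = +0.022168 = +2.2168%.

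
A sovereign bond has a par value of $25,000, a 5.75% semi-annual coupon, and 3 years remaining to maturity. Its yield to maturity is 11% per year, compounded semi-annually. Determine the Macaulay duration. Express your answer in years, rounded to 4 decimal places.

Periodic yield y = 0.055. Discount each cash flow and weight by its period:
  t   CF        PV=CF/(1+0.055)^t    t·PV
  1       718.75       681.2796       681.2796
  2       718.75       645.7627     1,291.5253
  3       718.75       612.0973     1,836.2920
  4       718.75       580.1870     2,320.7481
  5       718.75       549.9403     2,749.7016
  6    25,718.75    18,652.4163   111,914.4976
  Σ                 21,721.6832   120,794.0443
Price P = Σ PV = 21,721.6832.
Macaulay duration = Σ(t·PV) / P = 120,794.0443 / 21,721.6832 = 5.56099 half-year periods.
In years: 5.56099 / 2 = 2.78049 years.

2.7805 years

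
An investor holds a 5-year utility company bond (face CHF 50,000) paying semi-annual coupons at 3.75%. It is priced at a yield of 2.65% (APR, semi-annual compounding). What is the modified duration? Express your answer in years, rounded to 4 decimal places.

4.5570 years

Periodic yield y = 0.01325. First find Macaulay duration:
  t   CF        PV=CF/(1+0.01325)^t    t·PV
  1       937.50       925.2406       925.2406
  2       937.50       913.1414     1,826.2829
  3       937.50       901.2005     2,703.6016
  4       937.50       889.4158     3,557.6631
  5       937.50       877.7851     4,388.9256
  6       937.50       866.3066     5,197.8393
  7       937.50       854.9781     5,984.8467
  8       937.50       843.7978     6,750.3822
  9       937.50       832.7637     7,494.8729
  10   50,937.50    44,655.1448   446,551.4480
  Σ                 52,559.7743   485,381.1029
P = 52,559.7743; Macaulay duration = 485,381.1029 / 52,559.7743 = 9.23484 half-year periods = 4.61742 years.
Modified duration = D_Mac / (1 + y) = 4.61742 / 1.01325 = 4.55704 years.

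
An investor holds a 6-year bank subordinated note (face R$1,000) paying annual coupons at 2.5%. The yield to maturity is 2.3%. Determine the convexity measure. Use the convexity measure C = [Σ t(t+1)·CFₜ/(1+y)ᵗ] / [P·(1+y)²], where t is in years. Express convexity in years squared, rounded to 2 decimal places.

37.01

With y = 0.023:
  t   CF        PV=CF/(1+0.023)^t    t·PV        t(t+1)·PV
  1        25.00        24.4379        24.4379          48.8759
  2        25.00        23.8885        47.7770         143.3310
  3        25.00        23.3514        70.0542         280.2169
  4        25.00        22.8264        91.3056         456.5281
  5        25.00        22.3132       111.5660         669.3960
  6     1,025.00       894.2729     5,365.6373      37,559.4612
  Σ                  1,011.0903     5,710.7781      39,157.8089
P = 1,011.0903.
Convexity = Σ t(t+1)·PV / [P·(1+y)²] = 39,157.8089 / (1,011.0903 × 1.046529) = 37.00643.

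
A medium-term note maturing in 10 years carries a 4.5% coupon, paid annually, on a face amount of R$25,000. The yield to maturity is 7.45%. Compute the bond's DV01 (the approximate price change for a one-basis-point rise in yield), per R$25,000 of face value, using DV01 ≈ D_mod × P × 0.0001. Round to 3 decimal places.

Periodic yield y = 0.0745.
  t   CF        PV=CF/(1+0.0745)^t    t·PV
  1     1,125.00     1,046.9986     1,046.9986
  2     1,125.00       974.4054     1,948.8108
  3     1,125.00       906.8454     2,720.5363
  4     1,125.00       843.9697     3,375.8787
  5     1,125.00       785.4534     3,927.2670
  6     1,125.00       730.9943     4,385.9659
  7     1,125.00       680.3111     4,762.1780
  8     1,125.00       633.1421     5,065.1365
  9     1,125.00       589.2434     5,303.1908
  10   26,125.00    12,734.7992   127,347.9918
  Σ                 19,926.1626   159,883.9544
P = 19,926.1626; D_Mac = 8.02382 yrs; D_mod = 7.46749 yrs.
DV01 ≈ 7.46749 × 19,926.1626 × 0.0001 = 14.879847.

R$14.880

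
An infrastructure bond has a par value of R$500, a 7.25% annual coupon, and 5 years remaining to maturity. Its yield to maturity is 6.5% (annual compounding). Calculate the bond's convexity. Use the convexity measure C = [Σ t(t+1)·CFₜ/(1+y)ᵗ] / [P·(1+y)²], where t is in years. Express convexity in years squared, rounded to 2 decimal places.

22.10

With y = 0.065:
  t   CF        PV=CF/(1+0.065)^t    t·PV        t(t+1)·PV
  1        36.25        34.0376        34.0376          68.0751
  2        36.25        31.9601        63.9203         191.7609
  3        36.25        30.0095        90.0286         360.1144
  4        36.25        28.1780       112.7118         563.5592
  5       536.25       391.3986     1,956.9930      11,741.9580
  Σ                    515.5838     2,257.6913      12,925.4676
P = 515.5838.
Convexity = Σ t(t+1)·PV / [P·(1+y)²] = 12,925.4676 / (515.5838 × 1.134225) = 22.10283.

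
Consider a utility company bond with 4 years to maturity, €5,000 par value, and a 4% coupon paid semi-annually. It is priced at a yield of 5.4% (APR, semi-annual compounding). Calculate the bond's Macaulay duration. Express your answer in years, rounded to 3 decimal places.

Periodic yield y = 0.027. Discount each cash flow and weight by its period:
  t   CF        PV=CF/(1+0.027)^t    t·PV
  1       100.00        97.3710        97.3710
  2       100.00        94.8111       189.6222
  3       100.00        92.3185       276.9555
  4       100.00        89.8914       359.5657
  5       100.00        87.5282       437.6408
  6       100.00        85.2270       511.3622
  7       100.00        82.9864       580.9048
  8     5,100.00     4,121.0381    32,968.3046
  Σ                  4,751.1716    35,421.7266
Price P = Σ PV = 4,751.1716.
Macaulay duration = Σ(t·PV) / P = 35,421.7266 / 4,751.1716 = 7.45537 half-year periods.
In years: 7.45537 / 2 = 3.72768 years.

3.728 years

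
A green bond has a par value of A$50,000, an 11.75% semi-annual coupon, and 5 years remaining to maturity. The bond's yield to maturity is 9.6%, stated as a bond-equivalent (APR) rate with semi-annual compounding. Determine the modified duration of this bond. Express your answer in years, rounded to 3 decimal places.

Periodic yield y = 0.048. First find Macaulay duration:
  t   CF        PV=CF/(1+0.048)^t    t·PV
  1     2,937.50     2,802.9580     2,802.9580
  2     2,937.50     2,674.5783     5,349.1565
  3     2,937.50     2,552.0785     7,656.2355
  4     2,937.50     2,435.1894     9,740.7576
  5     2,937.50     2,323.6540    11,618.2700
  6     2,937.50     2,217.2271    13,303.3626
  7     2,937.50     2,115.6747    14,809.7230
  8     2,937.50     2,018.7736    16,150.1887
  9     2,937.50     1,926.3107    17,336.7961
  10   52,937.50    33,124.5968   331,245.9684
  Σ                 54,191.0411   430,013.4165
P = 54,191.0411; Macaulay duration = 430,013.4165 / 54,191.0411 = 7.93514 half-year periods = 3.96757 years.
Modified duration = D_Mac / (1 + y) = 3.96757 / 1.048 = 3.78585 years.

3.786 years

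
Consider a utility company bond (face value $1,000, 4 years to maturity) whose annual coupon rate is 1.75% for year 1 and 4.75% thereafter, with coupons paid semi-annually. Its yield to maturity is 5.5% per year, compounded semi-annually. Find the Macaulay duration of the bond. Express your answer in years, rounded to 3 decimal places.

3.774 years

Periodic yield y = 0.0275. Discount each cash flow and weight by its period:
  t   CF        PV=CF/(1+0.0275)^t    t·PV
  1         8.75         8.5158         8.5158
  2         8.75         8.2879        16.5758
  3        23.75        21.8936        65.6809
  4        23.75        21.3077        85.2307
  5        23.75        20.7374       103.6870
  6        23.75        20.1824       121.0944
  7        23.75        19.6422       137.4956
  8     1,023.75       824.0229     6,592.1830
  Σ                    944.5900     7,130.4633
Price P = Σ PV = 944.5900.
Macaulay duration = Σ(t·PV) / P = 7,130.4633 / 944.5900 = 7.54874 half-year periods.
In years: 7.54874 / 2 = 3.77437 years.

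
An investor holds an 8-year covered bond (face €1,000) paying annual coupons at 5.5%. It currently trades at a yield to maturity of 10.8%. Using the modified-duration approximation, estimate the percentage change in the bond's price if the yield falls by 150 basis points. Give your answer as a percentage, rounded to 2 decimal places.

+8.68%

Periodic yield y = 0.108. Modified duration first:
  t   CF        PV=CF/(1+0.108)^t    t·PV
  1        55.00        49.6390        49.6390
  2        55.00        44.8005        89.6011
  3        55.00        40.4337       121.3011
  4        55.00        36.4925       145.9700
  5        55.00        32.9355       164.6774
  6        55.00        29.7252       178.3509
  7        55.00        26.8278       187.7943
  8     1,055.00       464.4451     3,715.5607
  Σ                    725.2992     4,652.8945
P = 725.2992; D_Mac = 6.41514 yrs; D_mod = 6.41514/(1+0.108) = 5.78984 yrs.
ΔP/P ≈ -D_mod · Δy = -5.78984 × (-0.015) = +0.086848 = +8.6848%.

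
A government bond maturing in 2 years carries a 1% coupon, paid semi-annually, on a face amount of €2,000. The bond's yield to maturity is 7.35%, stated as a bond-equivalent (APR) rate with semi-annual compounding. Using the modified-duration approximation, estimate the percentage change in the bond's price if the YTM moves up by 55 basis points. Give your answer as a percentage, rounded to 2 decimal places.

-1.05%

Periodic yield y = 0.03675. Modified duration first:
  t   CF        PV=CF/(1+0.03675)^t    t·PV
  1        10.00         9.6455         9.6455
  2        10.00         9.3036        18.6072
  3        10.00         8.9738        26.9215
  4     2,010.00     1,739.8022     6,959.2089
  Σ                  1,767.7252     7,014.3831
P = 1,767.7252; D_Mac = 3.96803 half-year periods = 1.98401 yrs; D_mod = 1.98401/(1+0.03675) = 1.91369 yrs.
ΔP/P ≈ -D_mod · Δy = -1.91369 × (+0.0055) = -0.010525 = -1.0525%.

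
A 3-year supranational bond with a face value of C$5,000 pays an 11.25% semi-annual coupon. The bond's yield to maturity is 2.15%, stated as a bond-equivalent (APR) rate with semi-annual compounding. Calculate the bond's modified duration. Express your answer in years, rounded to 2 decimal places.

Periodic yield y = 0.01075. First find Macaulay duration:
  t   CF        PV=CF/(1+0.01075)^t    t·PV
  1       281.25       278.2587       278.2587
  2       281.25       275.2993       550.5985
  3       281.25       272.3713       817.1138
  4       281.25       269.4744     1,077.8976
  5       281.25       266.6084     1,333.0419
  6     5,281.25     4,953.0673    29,718.4036
  Σ                  6,315.0793    33,775.3141
P = 6,315.0793; Macaulay duration = 33,775.3141 / 6,315.0793 = 5.34836 half-year periods = 2.67418 years.
Modified duration = D_Mac / (1 + y) = 2.67418 / 1.01075 = 2.64574 years.

2.65 years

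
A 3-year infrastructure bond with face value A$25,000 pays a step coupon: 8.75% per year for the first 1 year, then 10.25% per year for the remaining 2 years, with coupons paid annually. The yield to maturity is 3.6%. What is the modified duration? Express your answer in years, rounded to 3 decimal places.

2.678 years

Periodic yield y = 0.036. First find Macaulay duration:
  t   CF        PV=CF/(1+0.036)^t    t·PV
  1     2,187.50     2,111.4865     2,111.4865
  2     2,562.50     2,387.5054     4,775.0108
  3    27,562.50    24,787.8775    74,363.6324
  Σ                 29,286.8694    81,250.1297
P = 29,286.8694; Macaulay duration = 81,250.1297 / 29,286.8694 = 2.77429 years.
Modified duration = D_Mac / (1 + y) = 2.77429 / 1.036 = 2.67788 years.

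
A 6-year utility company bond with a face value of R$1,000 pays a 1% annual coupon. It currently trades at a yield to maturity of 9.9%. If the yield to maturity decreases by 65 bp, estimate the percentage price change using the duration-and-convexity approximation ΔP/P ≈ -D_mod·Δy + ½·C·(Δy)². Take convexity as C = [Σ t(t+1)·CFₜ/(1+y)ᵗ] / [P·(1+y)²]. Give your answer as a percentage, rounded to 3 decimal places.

With y = 0.099:
  t   CF        PV=CF/(1+0.099)^t    t·PV        t(t+1)·PV
  1        10.00         9.0992         9.0992          18.1984
  2        10.00         8.2795        16.5590          49.6771
  3        10.00         7.5337        22.6010          90.4041
  4        10.00         6.8550        27.4201         137.1006
  5        10.00         6.2375        31.1876         187.1254
  6     1,010.00       573.2383     3,439.4300      24,076.0097
  Σ                    611.2432     3,546.2969      24,558.5152
P = 611.2432; D_Mac = 5.80178 yrs; D_mod = 5.27914 yrs; C = 33.26539.
Duration effect: -5.27914 × (-0.0065) = +0.034314
Convexity effect: 0.5 × 33.26539 × (-0.0065)² = +0.0007027
ΔP/P ≈ +0.034314 + 0.0007027 = +0.035017 = +3.5017%.

+3.502%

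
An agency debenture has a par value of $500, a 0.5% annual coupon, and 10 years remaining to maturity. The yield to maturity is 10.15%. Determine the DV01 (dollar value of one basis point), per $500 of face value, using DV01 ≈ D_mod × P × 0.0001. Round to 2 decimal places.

$0.18

Periodic yield y = 0.1015.
  t   CF        PV=CF/(1+0.1015)^t    t·PV
  1         2.50         2.2696         2.2696
  2         2.50         2.0605         4.1210
  3         2.50         1.8706         5.6119
  4         2.50         1.6983         6.7930
  5         2.50         1.5418         7.7088
  6         2.50         1.3997         8.3982
  7         2.50         1.2707         8.8950
  8         2.50         1.1536         9.2290
  9         2.50         1.0473         9.4259
  10      502.50       191.1134     1,911.1336
  Σ                    205.4255     1,973.5860
P = 205.4255; D_Mac = 9.60731 yrs; D_mod = 8.72202 yrs.
DV01 ≈ 8.72202 × 205.4255 × 0.0001 = 0.179173.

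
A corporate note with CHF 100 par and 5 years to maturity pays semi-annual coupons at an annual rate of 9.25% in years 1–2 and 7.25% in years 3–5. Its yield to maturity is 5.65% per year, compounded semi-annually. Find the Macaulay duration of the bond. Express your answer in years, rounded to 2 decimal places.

Periodic yield y = 0.02825. Discount each cash flow and weight by its period:
  t   CF        PV=CF/(1+0.02825)^t    t·PV
  1        4.625         4.4979         4.4979
  2        4.625         4.3744         8.7487
  3        4.625         4.2542        12.7625
  4        4.625         4.1373        16.5492
  5        3.625         3.1537        15.7683
  6        3.625         3.0670        18.4021
  7        3.625         2.9828        20.8793
  8        3.625         2.9008        23.2064
  9        3.625         2.8211        25.3900
  10     103.625        78.4291       784.2912
  Σ                    110.6182       930.4956
Price P = Σ PV = 110.6182.
Macaulay duration = Σ(t·PV) / P = 930.4956 / 110.6182 = 8.41178 half-year periods.
In years: 8.41178 / 2 = 4.20589 years.

4.21 years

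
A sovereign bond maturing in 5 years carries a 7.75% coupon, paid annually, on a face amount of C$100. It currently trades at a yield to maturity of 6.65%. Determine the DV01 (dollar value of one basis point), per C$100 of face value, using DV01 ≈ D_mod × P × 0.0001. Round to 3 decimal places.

Periodic yield y = 0.0665.
  t   CF        PV=CF/(1+0.0665)^t    t·PV
  1         7.75         7.2668         7.2668
  2         7.75         6.8137        13.6273
  3         7.75         6.3888        19.1664
  4         7.75         5.9904        23.9617
  5       107.75        78.0932       390.4658
  Σ                    104.5528       454.4880
P = 104.5528; D_Mac = 4.34697 yrs; D_mod = 4.07592 yrs.
DV01 ≈ 4.07592 × 104.5528 × 0.0001 = 0.042615.

C$0.043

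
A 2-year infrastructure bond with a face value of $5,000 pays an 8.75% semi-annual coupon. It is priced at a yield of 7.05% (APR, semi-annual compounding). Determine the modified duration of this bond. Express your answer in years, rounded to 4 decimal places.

Periodic yield y = 0.03525. First find Macaulay duration:
  t   CF        PV=CF/(1+0.03525)^t    t·PV
  1       218.75       211.3016       211.3016
  2       218.75       204.1069       408.2137
  3       218.75       197.1571       591.4712
  4     5,218.75     4,543.4477    18,173.7909
  Σ                  5,156.0133    19,384.7774
P = 5,156.0133; Macaulay duration = 19,384.7774 / 5,156.0133 = 3.75964 half-year periods = 1.87982 years.
Modified duration = D_Mac / (1 + y) = 1.87982 / 1.03525 = 1.81581 years.

1.8158 years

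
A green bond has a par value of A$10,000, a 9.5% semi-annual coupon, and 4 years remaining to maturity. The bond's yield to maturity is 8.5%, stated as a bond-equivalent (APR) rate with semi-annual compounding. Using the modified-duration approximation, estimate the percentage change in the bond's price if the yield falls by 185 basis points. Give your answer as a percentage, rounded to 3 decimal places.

+6.088%

Periodic yield y = 0.0425. Modified duration first:
  t   CF        PV=CF/(1+0.0425)^t    t·PV
  1       475.00       455.6355       455.6355
  2       475.00       437.0604       874.1208
  3       475.00       419.2426     1,257.7278
  4       475.00       402.1512     1,608.6047
  5       475.00       385.7565     1,928.7827
  6       475.00       370.0302     2,220.1815
  7       475.00       354.9451     2,484.6156
  8    10,475.00     7,508.3675    60,066.9402
  Σ                 10,333.1891    70,896.6088
P = 10,333.1891; D_Mac = 6.86106 half-year periods = 3.43053 yrs; D_mod = 3.43053/(1+0.0425) = 3.29068 yrs.
ΔP/P ≈ -D_mod · Δy = -3.29068 × (-0.0185) = +0.060877 = +6.0877%.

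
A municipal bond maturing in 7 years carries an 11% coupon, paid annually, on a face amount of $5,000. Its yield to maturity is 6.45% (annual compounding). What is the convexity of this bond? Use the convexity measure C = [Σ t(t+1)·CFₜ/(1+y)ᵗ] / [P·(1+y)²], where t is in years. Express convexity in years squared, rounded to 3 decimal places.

With y = 0.0645:
  t   CF        PV=CF/(1+0.0645)^t    t·PV        t(t+1)·PV
  1       550.00       516.6745       516.6745       1,033.3490
  2       550.00       485.3682       970.7365       2,912.2095
  3       550.00       455.9589     1,367.8767       5,471.5067
  4       550.00       428.3315     1,713.3260       8,566.6302
  5       550.00       402.3781     2,011.8906      12,071.3437
  6       550.00       377.9973     2,267.9838      15,875.8865
  7     5,550.00     3,583.2188    25,082.5313     200,660.2503
  Σ                  6,249.9273    33,931.0194     246,591.1760
P = 6,249.9273.
Convexity = Σ t(t+1)·PV / [P·(1+y)²] = 246,591.1760 / (6,249.9273 × 1.133160) = 34.81859.

34.819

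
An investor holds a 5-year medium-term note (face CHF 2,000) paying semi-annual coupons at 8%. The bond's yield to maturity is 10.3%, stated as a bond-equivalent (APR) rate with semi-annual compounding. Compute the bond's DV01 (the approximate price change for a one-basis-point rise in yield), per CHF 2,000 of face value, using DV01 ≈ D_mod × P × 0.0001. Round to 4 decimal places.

CHF 0.7239

Periodic yield y = 0.0515.
  t   CF        PV=CF/(1+0.0515)^t    t·PV
  1        80.00        76.0818        76.0818
  2        80.00        72.3555       144.7110
  3        80.00        68.8117       206.4350
  4        80.00        65.4414       261.7658
  5        80.00        62.2363       311.1814
  6        80.00        59.1881       355.1285
  7        80.00        56.2892       394.0244
  8        80.00        53.5323       428.2583
  9        80.00        50.9104       458.1936
  10    2,080.00     1,258.8401    12,588.4009
  Σ                  1,823.6867    15,224.1806
P = 1,823.6867; D_Mac = 8.34802 half-year periods = 4.17401 yrs; D_mod = 3.96958 yrs.
DV01 ≈ 3.96958 × 1,823.6867 × 0.0001 = 0.723927.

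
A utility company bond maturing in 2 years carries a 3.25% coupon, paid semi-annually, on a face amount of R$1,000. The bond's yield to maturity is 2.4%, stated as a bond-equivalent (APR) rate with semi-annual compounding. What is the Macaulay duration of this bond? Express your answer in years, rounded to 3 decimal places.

Periodic yield y = 0.012. Discount each cash flow and weight by its period:
  t   CF        PV=CF/(1+0.012)^t    t·PV
  1        16.25        16.0573        16.0573
  2        16.25        15.8669        31.7338
  3        16.25        15.6788        47.0363
  4     1,016.25       968.8990     3,875.5960
  Σ                  1,016.5020     3,970.4234
Price P = Σ PV = 1,016.5020.
Macaulay duration = Σ(t·PV) / P = 3,970.4234 / 1,016.5020 = 3.90597 half-year periods.
In years: 3.90597 / 2 = 1.95298 years.

1.953 years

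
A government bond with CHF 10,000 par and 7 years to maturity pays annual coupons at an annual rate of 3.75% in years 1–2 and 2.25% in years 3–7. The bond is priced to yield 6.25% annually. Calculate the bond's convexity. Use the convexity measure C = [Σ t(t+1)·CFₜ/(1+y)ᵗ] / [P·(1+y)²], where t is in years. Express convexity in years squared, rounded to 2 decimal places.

With y = 0.0625:
  t   CF        PV=CF/(1+0.0625)^t    t·PV        t(t+1)·PV
  1       375.00       352.9412       352.9412         705.8824
  2       375.00       332.1799       664.3599       1,993.0796
  3       225.00       187.5840       562.7519       2,251.0075
  4       225.00       176.5496       706.1984       3,530.9922
  5       225.00       166.1643       830.8217       4,984.9302
  6       225.00       156.3900       938.3398       6,568.3786
  7    10,225.00     6,688.9931    46,822.9514     374,583.6116
  Σ                  8,060.8020    50,878.3643     394,617.8820
P = 8,060.8020.
Convexity = Σ t(t+1)·PV / [P·(1+y)²] = 394,617.8820 / (8,060.8020 × 1.128906) = 43.36513.

43.37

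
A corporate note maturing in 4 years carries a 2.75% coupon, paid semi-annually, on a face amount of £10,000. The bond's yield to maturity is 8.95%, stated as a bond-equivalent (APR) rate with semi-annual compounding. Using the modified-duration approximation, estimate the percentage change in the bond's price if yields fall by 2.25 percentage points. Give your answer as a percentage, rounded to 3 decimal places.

+8.156%

Periodic yield y = 0.04475. Modified duration first:
  t   CF        PV=CF/(1+0.04475)^t    t·PV
  1       137.50       131.6104       131.6104
  2       137.50       125.9731       251.9463
  3       137.50       120.5773       361.7319
  4       137.50       115.4126       461.6504
  5       137.50       110.4691       552.3455
  6       137.50       105.7373       634.4241
  7       137.50       101.2083       708.4580
  8    10,137.50     7,142.1971    57,137.5765
  Σ                  7,953.1852    60,239.7430
P = 7,953.1852; D_Mac = 7.57429 half-year periods = 3.78715 yrs; D_mod = 3.78715/(1+0.04475) = 3.62493 yrs.
ΔP/P ≈ -D_mod · Δy = -3.62493 × (-0.0225) = +0.081561 = +8.1561%.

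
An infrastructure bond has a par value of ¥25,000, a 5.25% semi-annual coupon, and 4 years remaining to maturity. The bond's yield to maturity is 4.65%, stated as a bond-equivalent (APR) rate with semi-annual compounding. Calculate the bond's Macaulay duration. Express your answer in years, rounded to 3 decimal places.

3.664 years

Periodic yield y = 0.02325. Discount each cash flow and weight by its period:
  t   CF        PV=CF/(1+0.02325)^t    t·PV
  1       656.25       641.3389       641.3389
  2       656.25       626.7665     1,253.5331
  3       656.25       612.5253     1,837.5760
  4       656.25       598.6077     2,394.4308
  5       656.25       585.0063     2,925.0315
  6       656.25       571.7140     3,430.2838
  7       656.25       558.7236     3,911.0654
  8    25,656.25    21,347.1132   170,776.9053
  Σ                 25,541.7955   187,170.1648
Price P = Σ PV = 25,541.7955.
Macaulay duration = Σ(t·PV) / P = 187,170.1648 / 25,541.7955 = 7.32800 half-year periods.
In years: 7.32800 / 2 = 3.66400 years.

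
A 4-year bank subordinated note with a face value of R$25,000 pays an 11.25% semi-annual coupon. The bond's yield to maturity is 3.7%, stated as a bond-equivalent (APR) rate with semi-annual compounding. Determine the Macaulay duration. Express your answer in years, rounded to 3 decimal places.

Periodic yield y = 0.0185. Discount each cash flow and weight by its period:
  t   CF        PV=CF/(1+0.0185)^t    t·PV
  1     1,406.25     1,380.7069     1,380.7069
  2     1,406.25     1,355.6278     2,711.2556
  3     1,406.25     1,331.0042     3,993.0127
  4     1,406.25     1,306.8279     5,227.3117
  5     1,406.25     1,283.0907     6,415.4537
  6     1,406.25     1,259.7847     7,558.7083
  7     1,406.25     1,236.9020     8,658.3142
  8    26,406.25    22,804.3902   182,435.1218
  Σ                 31,958.3346   218,379.8848
Price P = Σ PV = 31,958.3346.
Macaulay duration = Σ(t·PV) / P = 218,379.8848 / 31,958.3346 = 6.83327 half-year periods.
In years: 6.83327 / 2 = 3.41663 years.

3.417 years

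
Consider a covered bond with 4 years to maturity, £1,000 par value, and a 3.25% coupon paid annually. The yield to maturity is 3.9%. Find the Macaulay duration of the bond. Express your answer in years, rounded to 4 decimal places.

Periodic yield y = 0.039. Discount each cash flow and weight by its year:
  t   CF        PV=CF/(1+0.039)^t    t·PV
  1        32.50        31.2801        31.2801
  2        32.50        30.1059        60.2119
  3        32.50        28.9759        86.9277
  4     1,032.50       885.9881     3,543.9522
  Σ                    976.3500     3,722.3719
Price P = Σ PV = 976.3500.
Macaulay duration = Σ(t·PV) / P = 3,722.3719 / 976.3500 = 3.81254 years.

3.8125 years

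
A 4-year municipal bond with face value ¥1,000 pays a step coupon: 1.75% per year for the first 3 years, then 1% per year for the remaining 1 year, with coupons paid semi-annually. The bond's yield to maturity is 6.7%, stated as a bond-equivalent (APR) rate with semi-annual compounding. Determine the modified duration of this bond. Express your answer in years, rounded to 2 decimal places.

Periodic yield y = 0.0335. First find Macaulay duration:
  t   CF        PV=CF/(1+0.0335)^t    t·PV
  1         8.75         8.4664         8.4664
  2         8.75         8.1919        16.3839
  3         8.75         7.9264        23.7792
  4         8.75         7.6695        30.6779
  5         8.75         7.4209        37.1044
  6         8.75         7.1803        43.0821
  7         5.00         3.9701        27.7904
  8     1,005.00       772.1154     6,176.9232
  Σ                    822.9409     6,364.2075
P = 822.9409; Macaulay duration = 6,364.2075 / 822.9409 = 7.73349 half-year periods = 3.86675 years.
Modified duration = D_Mac / (1 + y) = 3.86675 / 1.0335 = 3.74141 years.

3.74 years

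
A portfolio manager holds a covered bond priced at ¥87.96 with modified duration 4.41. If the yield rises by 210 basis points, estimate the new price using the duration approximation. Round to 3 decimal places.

¥79.814

Duration approximation: ΔP/P ≈ -D_mod · Δy = -4.41 × (+0.021) = -0.092610.
New price ≈ 87.96 × (1 - 0.092610) = 79.8140244.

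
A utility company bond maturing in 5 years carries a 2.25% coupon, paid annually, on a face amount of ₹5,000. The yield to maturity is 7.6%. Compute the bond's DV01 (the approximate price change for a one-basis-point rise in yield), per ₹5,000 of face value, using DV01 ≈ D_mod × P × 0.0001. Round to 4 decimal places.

Periodic yield y = 0.076.
  t   CF        PV=CF/(1+0.076)^t    t·PV
  1       112.50       104.5539       104.5539
  2       112.50        97.1691       194.3381
  3       112.50        90.3058       270.9174
  4       112.50        83.9273       335.7093
  5     5,112.50     3,544.6386    17,723.1931
  Σ                  3,920.5947    18,628.7119
P = 3,920.5947; D_Mac = 4.75150 yrs; D_mod = 4.41589 yrs.
DV01 ≈ 4.41589 × 3,920.5947 × 0.0001 = 1.731293.

₹1.7313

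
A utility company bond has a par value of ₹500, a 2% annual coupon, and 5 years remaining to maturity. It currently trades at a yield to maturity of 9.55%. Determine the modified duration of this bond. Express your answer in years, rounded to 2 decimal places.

Periodic yield y = 0.0955. First find Macaulay duration:
  t   CF        PV=CF/(1+0.0955)^t    t·PV
  1        10.00         9.1283         9.1283
  2        10.00         8.3325        16.6650
  3        10.00         7.6061        22.8183
  4        10.00         6.9431        27.7722
  5       510.00       323.2275     1,616.1374
  Σ                    355.2374     1,692.5212
P = 355.2374; Macaulay duration = 1,692.5212 / 355.2374 = 4.76448 years.
Modified duration = D_Mac / (1 + y) = 4.76448 / 1.0955 = 4.34914 years.

4.35 years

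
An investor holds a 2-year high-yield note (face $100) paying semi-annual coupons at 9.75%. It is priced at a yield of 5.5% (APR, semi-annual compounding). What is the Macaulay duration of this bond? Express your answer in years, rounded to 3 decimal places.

1.870 years

Periodic yield y = 0.0275. Discount each cash flow and weight by its period:
  t   CF        PV=CF/(1+0.0275)^t    t·PV
  1        4.875         4.7445         4.7445
  2        4.875         4.6175         9.2351
  3        4.875         4.4940        13.4819
  4      104.875        94.0903       376.3610
  Σ                    107.9463       403.8225
Price P = Σ PV = 107.9463.
Macaulay duration = Σ(t·PV) / P = 403.8225 / 107.9463 = 3.74096 half-year periods.
In years: 3.74096 / 2 = 1.87048 years.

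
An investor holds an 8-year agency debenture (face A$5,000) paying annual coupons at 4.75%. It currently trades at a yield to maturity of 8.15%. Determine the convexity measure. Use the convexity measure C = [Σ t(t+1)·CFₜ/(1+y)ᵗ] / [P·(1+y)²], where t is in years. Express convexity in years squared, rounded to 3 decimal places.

With y = 0.0815:
  t   CF        PV=CF/(1+0.0815)^t    t·PV        t(t+1)·PV
  1       237.50       219.6024       219.6024         439.2048
  2       237.50       203.0535       406.1071       1,218.3212
  3       237.50       187.7518       563.2553       2,253.0213
  4       237.50       173.6031       694.4125       3,472.0623
  5       237.50       160.5207       802.6034       4,815.6204
  6       237.50       148.4241       890.5447       6,233.8129
  7       237.50       137.2391       960.6739       7,685.3911
  8     5,237.50     2,798.4132    22,387.3059     201,485.7528
  Σ                  4,028.6080    26,924.5051     227,603.1869
P = 4,028.6080.
Convexity = Σ t(t+1)·PV / [P·(1+y)²] = 227,603.1869 / (4,028.6080 × 1.169642) = 48.30257.

48.303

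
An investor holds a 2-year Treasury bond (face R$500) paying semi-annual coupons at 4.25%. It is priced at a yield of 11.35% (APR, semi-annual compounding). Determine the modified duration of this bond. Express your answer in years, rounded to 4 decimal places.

Periodic yield y = 0.05675. First find Macaulay duration:
  t   CF        PV=CF/(1+0.05675)^t    t·PV
  1       10.625        10.0544        10.0544
  2       10.625         9.5145        19.0289
  3       10.625         9.0035        27.0105
  4      510.625       409.4615     1,637.8459
  Σ                    438.0339     1,693.9398
P = 438.0339; Macaulay duration = 1,693.9398 / 438.0339 = 3.86714 half-year periods = 1.93357 years.
Modified duration = D_Mac / (1 + y) = 1.93357 / 1.05675 = 1.82973 years.

1.8297 years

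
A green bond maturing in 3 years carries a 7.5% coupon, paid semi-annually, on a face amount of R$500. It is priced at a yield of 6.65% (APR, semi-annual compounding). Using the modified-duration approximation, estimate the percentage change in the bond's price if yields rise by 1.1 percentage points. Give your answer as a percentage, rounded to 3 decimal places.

Periodic yield y = 0.03325. Modified duration first:
  t   CF        PV=CF/(1+0.03325)^t    t·PV
  1        18.75        18.1466        18.1466
  2        18.75        17.5627        35.1253
  3        18.75        16.9975        50.9925
  4        18.75        16.4505        65.8021
  5        18.75        15.9211        79.6057
  6       518.75       426.3101     2,557.8606
  Σ                    511.3886     2,807.5329
P = 511.3886; D_Mac = 5.49002 half-year periods = 2.74501 yrs; D_mod = 2.74501/(1+0.03325) = 2.65668 yrs.
ΔP/P ≈ -D_mod · Δy = -2.65668 × (+0.011) = -0.029223 = -2.9223%.

-2.922%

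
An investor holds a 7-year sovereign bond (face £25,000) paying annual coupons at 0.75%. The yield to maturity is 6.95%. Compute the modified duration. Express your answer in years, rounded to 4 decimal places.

6.3592 years

Periodic yield y = 0.0695. First find Macaulay duration:
  t   CF        PV=CF/(1+0.0695)^t    t·PV
  1       187.50       175.3156       175.3156
  2       187.50       163.9229       327.8458
  3       187.50       153.2706       459.8119
  4       187.50       143.3105       573.2421
  5       187.50       133.9977       669.9885
  6       187.50       125.2900       751.7402
  7    25,187.50    15,736.9129   110,158.3903
  Σ                 16,632.0203   113,116.3344
P = 16,632.0203; Macaulay duration = 113,116.3344 / 16,632.0203 = 6.80112 years.
Modified duration = D_Mac / (1 + y) = 6.80112 / 1.0695 = 6.35916 years.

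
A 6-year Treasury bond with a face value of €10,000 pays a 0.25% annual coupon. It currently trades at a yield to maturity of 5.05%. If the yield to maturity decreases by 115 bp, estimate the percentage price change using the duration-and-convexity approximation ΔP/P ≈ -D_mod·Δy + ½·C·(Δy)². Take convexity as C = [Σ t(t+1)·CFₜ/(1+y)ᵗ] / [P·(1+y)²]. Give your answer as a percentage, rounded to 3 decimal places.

+6.769%

With y = 0.0505:
  t   CF        PV=CF/(1+0.0505)^t    t·PV        t(t+1)·PV
  1        25.00        23.7982        23.7982          47.5964
  2        25.00        22.6542        45.3083         135.9249
  3        25.00        21.5651        64.6954         258.7814
  4        25.00        20.5284        82.1137         410.5686
  5        25.00        19.5416        97.7079         586.2475
  6    10,025.00     7,459.4712    44,756.8271     313,297.7899
  Σ                  7,567.5587    45,070.4506     314,736.9087
P = 7,567.5587; D_Mac = 5.95575 yrs; D_mod = 5.66944 yrs; C = 37.68771.
Duration effect: -5.66944 × (-0.0115) = +0.065199
Convexity effect: 0.5 × 37.68771 × (-0.0115)² = +0.0024921
ΔP/P ≈ +0.065199 + 0.0024921 = +0.067691 = +6.7691%.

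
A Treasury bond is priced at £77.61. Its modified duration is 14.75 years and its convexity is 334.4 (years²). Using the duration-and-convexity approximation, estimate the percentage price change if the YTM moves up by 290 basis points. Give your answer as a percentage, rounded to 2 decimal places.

Duration effect: -D_mod·Δy = -14.75 × (+0.029) = -0.427750
Convexity effect: ½·C·(Δy)² = 0.5 × 334.4 × (0.029)² = +0.1406152
ΔP/P ≈ -0.427750 + 0.1406152 = -0.2871348
= -28.71348%.

-28.71%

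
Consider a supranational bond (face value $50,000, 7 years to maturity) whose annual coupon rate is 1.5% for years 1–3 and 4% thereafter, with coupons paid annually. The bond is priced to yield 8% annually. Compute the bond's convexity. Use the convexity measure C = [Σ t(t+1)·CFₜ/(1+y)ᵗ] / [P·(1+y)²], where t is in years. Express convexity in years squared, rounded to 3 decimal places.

With y = 0.08:
  t   CF        PV=CF/(1+0.08)^t    t·PV        t(t+1)·PV
  1       750.00       694.4444       694.4444       1,388.8889
  2       750.00       643.0041     1,286.0082       3,858.0247
  3       750.00       595.3742     1,786.1225       7,144.4902
  4     2,000.00     1,470.0597     5,880.2388      29,401.1941
  5     2,000.00     1,361.1664     6,805.8320      40,834.9918
  6     2,000.00     1,260.3393     7,562.0355      52,934.2487
  7    52,000.00    30,341.5006   212,390.5039   1,699,124.0310
  Σ                 36,365.8886   236,405.1854   1,834,685.8693
P = 36,365.8886.
Convexity = Σ t(t+1)·PV / [P·(1+y)²] = 1,834,685.8693 / (36,365.8886 × 1.166400) = 43.25337.

43.253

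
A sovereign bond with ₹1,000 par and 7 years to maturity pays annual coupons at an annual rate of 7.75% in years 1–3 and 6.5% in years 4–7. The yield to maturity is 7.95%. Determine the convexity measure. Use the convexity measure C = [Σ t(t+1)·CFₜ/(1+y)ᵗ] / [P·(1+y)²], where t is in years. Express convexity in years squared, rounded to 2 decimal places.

36.07

With y = 0.0795:
  t   CF        PV=CF/(1+0.0795)^t    t·PV        t(t+1)·PV
  1        77.50        71.7925        71.7925         143.5850
  2        77.50        66.5053       133.0106         399.0319
  3        77.50        61.6075       184.8226         739.2903
  4        65.00        47.8655       191.4621         957.3104
  5        65.00        44.3405       221.7023       1,330.2136
  6        65.00        41.0750       246.4499       1,725.1496
  7     1,065.00       623.4349     4,364.0440      34,912.3520
  Σ                    956.6212     5,413.2840      40,206.9328
P = 956.6212.
Convexity = Σ t(t+1)·PV / [P·(1+y)²] = 40,206.9328 / (956.6212 × 1.165320) = 36.06747.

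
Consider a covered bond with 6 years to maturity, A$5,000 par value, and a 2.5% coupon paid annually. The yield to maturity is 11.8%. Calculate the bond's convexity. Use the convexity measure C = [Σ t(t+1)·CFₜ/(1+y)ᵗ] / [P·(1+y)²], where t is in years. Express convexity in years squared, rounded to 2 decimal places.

With y = 0.118:
  t   CF        PV=CF/(1+0.118)^t    t·PV        t(t+1)·PV
  1       125.00       111.8068       111.8068         223.6136
  2       125.00       100.0061       200.0122         600.0365
  3       125.00        89.4509       268.3526       1,073.4105
  4       125.00        80.0097       320.0389       1,600.1946
  5       125.00        71.5651       357.8253       2,146.9516
  6     5,125.00     2,624.4787    15,746.8721     110,228.1044
  Σ                  3,077.3172    17,004.9078     115,872.3111
P = 3,077.3172.
Convexity = Σ t(t+1)·PV / [P·(1+y)²] = 115,872.3111 / (3,077.3172 × 1.249924) = 30.12477.

30.12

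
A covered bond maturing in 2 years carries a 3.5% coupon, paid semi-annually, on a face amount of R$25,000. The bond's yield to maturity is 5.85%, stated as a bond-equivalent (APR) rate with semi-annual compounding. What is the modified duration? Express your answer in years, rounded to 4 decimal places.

1.8923 years

Periodic yield y = 0.02925. First find Macaulay duration:
  t   CF        PV=CF/(1+0.02925)^t    t·PV
  1       437.50       425.0668       425.0668
  2       437.50       412.9869       825.9739
  3       437.50       401.2504     1,203.7511
  4    25,437.50    22,666.8371    90,667.3485
  Σ                 23,906.1412    93,122.1402
P = 23,906.1412; Macaulay duration = 93,122.1402 / 23,906.1412 = 3.89532 half-year periods = 1.94766 years.
Modified duration = D_Mac / (1 + y) = 1.94766 / 1.02925 = 1.89231 years.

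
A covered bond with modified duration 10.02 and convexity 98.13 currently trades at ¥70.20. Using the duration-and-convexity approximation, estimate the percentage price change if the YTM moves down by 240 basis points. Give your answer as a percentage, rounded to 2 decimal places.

+26.87%

Duration effect: -D_mod·Δy = -10.02 × (-0.024) = +0.240480
Convexity effect: ½·C·(Δy)² = 0.5 × 98.13 × (-0.024)² = +0.02826144
ΔP/P ≈ +0.240480 + 0.02826144 = +0.26874144
= +26.874144%.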